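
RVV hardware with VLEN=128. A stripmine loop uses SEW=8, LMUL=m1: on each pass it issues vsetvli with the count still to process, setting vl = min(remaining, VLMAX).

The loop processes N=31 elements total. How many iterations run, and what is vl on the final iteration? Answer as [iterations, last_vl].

lanes per group: 128·1/8 = 16
N=31: ⌈31/16⌉ = 2 iters; last vl = 31 − 1×16 = 15

[iterations, last_vl] = [2, 15]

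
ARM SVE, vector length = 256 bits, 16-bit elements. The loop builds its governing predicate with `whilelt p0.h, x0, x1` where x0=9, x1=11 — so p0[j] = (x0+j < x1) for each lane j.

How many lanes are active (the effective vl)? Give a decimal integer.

register lanes = 256/16 = 16
whilelt: lane j active iff 9+j < 11 → j < 2 → 2 active

vl = 2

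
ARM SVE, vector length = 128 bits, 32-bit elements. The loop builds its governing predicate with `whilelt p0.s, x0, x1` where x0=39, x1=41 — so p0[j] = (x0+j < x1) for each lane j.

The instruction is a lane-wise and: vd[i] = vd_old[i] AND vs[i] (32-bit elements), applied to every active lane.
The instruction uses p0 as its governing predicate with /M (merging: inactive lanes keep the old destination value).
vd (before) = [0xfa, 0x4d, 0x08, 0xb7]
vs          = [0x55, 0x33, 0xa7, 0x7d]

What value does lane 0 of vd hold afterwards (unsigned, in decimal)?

register lanes = 128/32 = 4
whilelt: lane j active iff 39+j < 41 → j < 2 → 2 active
lane  0: and(0xfa,0x55) ⇒ 0x50
lane  1: and(0x4d,0x33) ⇒ 0x01
lane  2: tail/keep ⇒ 0x08
lane  3: tail/keep ⇒ 0xb7

vd[0] = 80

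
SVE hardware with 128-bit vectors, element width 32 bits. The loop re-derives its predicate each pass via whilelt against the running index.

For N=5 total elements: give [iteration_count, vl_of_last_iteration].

lane count: 128 div 32 = 4
iterations = ceil(5/4) = 2; final-pass vl = 1

[iterations, last_vl] = [2, 1]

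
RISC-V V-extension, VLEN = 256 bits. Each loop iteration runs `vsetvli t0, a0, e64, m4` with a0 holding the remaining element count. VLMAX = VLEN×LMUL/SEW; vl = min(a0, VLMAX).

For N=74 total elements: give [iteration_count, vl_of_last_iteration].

[iterations, last_vl] = [5, 10]

VLMAX = (256 × 4) / 64 = 16 lanes
74 elements at 16/iter → 5 passes, remainder 10 on the last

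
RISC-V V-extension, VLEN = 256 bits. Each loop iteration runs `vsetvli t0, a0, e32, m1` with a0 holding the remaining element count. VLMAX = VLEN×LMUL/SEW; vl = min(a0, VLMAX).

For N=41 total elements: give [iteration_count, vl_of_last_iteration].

[iterations, last_vl] = [6, 1]

VLMAX = VLEN×LMUL/SEW = 256×1/32 = 8
N=41: ⌈41/8⌉ = 6 iters; last vl = 41 − 5×8 = 1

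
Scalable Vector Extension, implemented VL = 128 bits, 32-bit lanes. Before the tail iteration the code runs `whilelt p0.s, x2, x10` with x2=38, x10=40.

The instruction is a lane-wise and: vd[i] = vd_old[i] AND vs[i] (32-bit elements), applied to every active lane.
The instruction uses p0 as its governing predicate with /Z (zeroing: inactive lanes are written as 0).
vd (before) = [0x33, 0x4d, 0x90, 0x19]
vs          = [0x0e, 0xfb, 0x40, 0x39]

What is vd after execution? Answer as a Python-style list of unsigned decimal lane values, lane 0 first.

vd = [2, 73, 0, 0]

register lanes = 128/32 = 4
p0[j] = (38+j < 40); true for j=0..1 → 2 lanes set
[0] and(0x33,0x0e) = 0x02
[1] and(0x4d,0xfb) = 0x49
[2] tail/zero = 0x00
[3] tail/zero = 0x00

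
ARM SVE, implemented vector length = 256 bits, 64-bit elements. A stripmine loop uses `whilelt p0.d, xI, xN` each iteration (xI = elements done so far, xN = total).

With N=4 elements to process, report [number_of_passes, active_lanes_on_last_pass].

lane count: 256 div 64 = 4
4 elements at 4/iter → 1 passes, remainder 4 on the last

[iterations, last_vl] = [1, 4]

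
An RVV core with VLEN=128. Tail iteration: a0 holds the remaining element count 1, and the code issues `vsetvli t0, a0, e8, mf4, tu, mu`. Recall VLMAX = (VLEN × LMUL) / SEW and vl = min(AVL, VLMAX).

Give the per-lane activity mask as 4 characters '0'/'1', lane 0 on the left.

VLMAX = (128 × 1/4) / 8 = 4 lanes
AVL=1 ≤ VLMAX=4, so vl = 1
bits (lane 0 leftmost): 1000

predicate = 1000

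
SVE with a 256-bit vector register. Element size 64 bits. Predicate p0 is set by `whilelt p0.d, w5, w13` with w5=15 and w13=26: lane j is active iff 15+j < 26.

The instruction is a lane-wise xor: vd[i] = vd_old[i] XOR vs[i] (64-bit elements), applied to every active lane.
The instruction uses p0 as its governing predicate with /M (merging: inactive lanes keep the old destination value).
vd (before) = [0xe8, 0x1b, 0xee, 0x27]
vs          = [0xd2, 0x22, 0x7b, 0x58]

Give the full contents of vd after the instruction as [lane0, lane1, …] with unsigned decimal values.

vd = [58, 57, 149, 127]

lane count: 256 div 64 = 4
active while 15+j < 26, i.e. j ∈ [0,11) capped at 4 ⇒ 4
  i=0: xor(0xe8,0xd2) → 58
  i=1: xor(0x1b,0x22) → 57
  i=2: xor(0xee,0x7b) → 149
  i=3: xor(0x27,0x58) → 127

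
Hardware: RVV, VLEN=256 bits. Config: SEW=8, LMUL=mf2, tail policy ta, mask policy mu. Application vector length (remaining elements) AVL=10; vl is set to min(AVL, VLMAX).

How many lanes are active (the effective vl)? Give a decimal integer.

VLMAX = VLEN×LMUL/SEW = 256×1/2/8 = 16
vl = min(AVL, VLMAX) = min(10, 16) = 10

vl = 10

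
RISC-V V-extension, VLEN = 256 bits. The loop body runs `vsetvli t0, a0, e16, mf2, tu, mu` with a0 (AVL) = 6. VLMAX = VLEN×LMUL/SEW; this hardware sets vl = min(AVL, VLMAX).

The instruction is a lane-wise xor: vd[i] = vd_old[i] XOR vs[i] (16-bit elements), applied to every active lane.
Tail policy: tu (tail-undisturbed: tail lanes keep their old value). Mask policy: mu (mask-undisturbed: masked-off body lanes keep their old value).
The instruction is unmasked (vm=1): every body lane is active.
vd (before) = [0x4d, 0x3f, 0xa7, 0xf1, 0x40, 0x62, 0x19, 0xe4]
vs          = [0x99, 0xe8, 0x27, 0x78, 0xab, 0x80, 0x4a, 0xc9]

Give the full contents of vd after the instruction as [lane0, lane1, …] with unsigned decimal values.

vd = [212, 215, 128, 137, 235, 226, 25, 228]

VLMAX = (256 × 1/2) / 16 = 8 lanes
vl ← min(6, 8) = 6
  i=0: xor(0x4d,0x99) → 212
  i=1: xor(0x3f,0xe8) → 215
  i=2: xor(0xa7,0x27) → 128
  i=3: xor(0xf1,0x78) → 137
  i=4: xor(0x40,0xab) → 235
  i=5: xor(0x62,0x80) → 226
  i=6: tail/keep → 25
  i=7: tail/keep → 228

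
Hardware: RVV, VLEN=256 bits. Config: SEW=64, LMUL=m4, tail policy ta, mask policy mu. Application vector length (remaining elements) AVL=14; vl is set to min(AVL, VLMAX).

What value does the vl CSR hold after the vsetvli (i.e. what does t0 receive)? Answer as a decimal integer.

vl = 14

VLMAX = VLEN×LMUL/SEW = 256×4/64 = 16
vl = min(AVL, VLMAX) = min(14, 16) = 14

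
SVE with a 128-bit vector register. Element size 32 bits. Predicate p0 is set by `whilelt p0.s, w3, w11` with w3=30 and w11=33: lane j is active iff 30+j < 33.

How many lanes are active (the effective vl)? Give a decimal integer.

128-bit reg / 32-bit elem → 4 lanes
whilelt: lane j active iff 30+j < 33 → j < 3 → 3 active

vl = 3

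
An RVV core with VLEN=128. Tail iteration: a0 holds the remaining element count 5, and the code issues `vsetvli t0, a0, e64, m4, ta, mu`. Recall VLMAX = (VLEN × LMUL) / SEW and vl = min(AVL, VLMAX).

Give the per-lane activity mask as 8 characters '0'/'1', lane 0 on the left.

predicate = 11111000

lanes per group: 128·4/64 = 8
vl ← min(5, 8) = 5
bits (lane 0 leftmost): 11111000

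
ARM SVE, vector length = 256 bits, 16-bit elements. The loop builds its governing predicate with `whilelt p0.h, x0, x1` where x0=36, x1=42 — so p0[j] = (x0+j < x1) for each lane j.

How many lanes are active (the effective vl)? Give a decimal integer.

vl = 6

256-bit reg / 16-bit elem → 16 lanes
p0[j] = (36+j < 42); true for j=0..5 → 6 lanes set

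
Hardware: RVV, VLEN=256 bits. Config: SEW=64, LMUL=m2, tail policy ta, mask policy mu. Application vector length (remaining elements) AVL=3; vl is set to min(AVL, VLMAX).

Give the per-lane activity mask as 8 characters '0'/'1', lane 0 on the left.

VLMAX = VLEN×LMUL/SEW = 256×2/64 = 8
vl = min(AVL, VLMAX) = min(3, 8) = 3
bits (lane 0 leftmost): 11100000

predicate = 11100000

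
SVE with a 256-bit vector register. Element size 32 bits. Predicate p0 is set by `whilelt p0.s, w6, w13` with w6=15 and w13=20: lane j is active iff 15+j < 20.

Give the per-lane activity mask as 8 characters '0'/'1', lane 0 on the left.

predicate = 11111000

lane count: 256 div 32 = 8
p0[j] = (15+j < 20); true for j=0..4 → 5 lanes set
bits (lane 0 leftmost): 11111000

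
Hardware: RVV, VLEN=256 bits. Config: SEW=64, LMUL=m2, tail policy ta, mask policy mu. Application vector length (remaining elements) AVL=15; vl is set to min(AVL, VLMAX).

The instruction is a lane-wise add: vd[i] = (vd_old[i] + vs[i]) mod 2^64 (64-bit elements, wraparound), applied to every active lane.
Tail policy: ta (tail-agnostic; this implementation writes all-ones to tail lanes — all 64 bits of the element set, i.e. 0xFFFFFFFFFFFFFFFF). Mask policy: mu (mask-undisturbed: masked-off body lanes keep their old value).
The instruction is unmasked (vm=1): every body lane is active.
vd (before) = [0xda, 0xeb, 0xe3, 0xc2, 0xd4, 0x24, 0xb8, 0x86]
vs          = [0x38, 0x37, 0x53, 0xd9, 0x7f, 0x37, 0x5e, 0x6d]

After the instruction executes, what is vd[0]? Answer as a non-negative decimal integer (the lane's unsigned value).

vd[0] = 274

VLMAX = (256 × 2) / 64 = 8 lanes
AVL=15 > VLMAX=8, so vl = 8
[0] add(0xda,0x38) = 0x112
[1] add(0xeb,0x37) = 0x122
[2] add(0xe3,0x53) = 0x136
[3] add(0xc2,0xd9) = 0x19b
[4] add(0xd4,0x7f) = 0x153
[5] add(0x24,0x37) = 0x5b
[6] add(0xb8,0x5e) = 0x116
[7] add(0x86,0x6d) = 0xf3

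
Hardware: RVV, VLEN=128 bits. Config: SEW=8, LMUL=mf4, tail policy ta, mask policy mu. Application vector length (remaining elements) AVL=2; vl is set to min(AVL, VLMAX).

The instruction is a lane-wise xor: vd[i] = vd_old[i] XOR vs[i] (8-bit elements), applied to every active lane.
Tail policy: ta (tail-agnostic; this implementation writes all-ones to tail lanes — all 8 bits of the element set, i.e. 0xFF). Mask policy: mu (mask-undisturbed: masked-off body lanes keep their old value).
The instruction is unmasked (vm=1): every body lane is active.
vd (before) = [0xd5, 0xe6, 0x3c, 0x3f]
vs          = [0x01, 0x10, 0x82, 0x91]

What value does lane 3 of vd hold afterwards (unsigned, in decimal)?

VLMAX = VLEN×LMUL/SEW = 128×1/4/8 = 4
vl = min(AVL, VLMAX) = min(2, 4) = 2
vd[0] xor(0xd5,0x01) -> 0xd4
vd[1] xor(0xe6,0x10) -> 0xf6
vd[2] tail/ones -> 0xff
vd[3] tail/ones -> 0xff

vd[3] = 255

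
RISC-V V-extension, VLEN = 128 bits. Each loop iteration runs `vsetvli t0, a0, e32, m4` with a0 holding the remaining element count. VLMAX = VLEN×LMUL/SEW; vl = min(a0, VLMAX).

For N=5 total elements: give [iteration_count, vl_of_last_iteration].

[iterations, last_vl] = [1, 5]

VLMAX = (128 × 4) / 32 = 16 lanes
5 elements at 16/iter → 1 passes, remainder 5 on the last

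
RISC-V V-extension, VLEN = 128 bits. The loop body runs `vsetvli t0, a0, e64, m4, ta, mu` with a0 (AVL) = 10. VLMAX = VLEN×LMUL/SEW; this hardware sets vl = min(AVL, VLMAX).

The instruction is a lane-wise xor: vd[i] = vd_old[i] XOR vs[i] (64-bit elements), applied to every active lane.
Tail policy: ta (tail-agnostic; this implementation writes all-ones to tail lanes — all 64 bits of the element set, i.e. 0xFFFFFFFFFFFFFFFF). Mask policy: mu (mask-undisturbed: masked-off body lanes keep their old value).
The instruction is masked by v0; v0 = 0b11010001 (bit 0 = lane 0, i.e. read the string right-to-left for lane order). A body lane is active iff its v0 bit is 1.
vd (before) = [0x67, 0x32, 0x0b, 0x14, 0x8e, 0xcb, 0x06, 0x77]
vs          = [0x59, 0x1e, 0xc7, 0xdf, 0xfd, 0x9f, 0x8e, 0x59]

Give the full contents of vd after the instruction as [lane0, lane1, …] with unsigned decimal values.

vd = [62, 50, 11, 20, 115, 203, 136, 46]

VLMAX = VLEN×LMUL/SEW = 128×4/64 = 8
vl = min(AVL, VLMAX) = min(10, 8) = 8
vd[0] xor(0x67,0x59) -> 0x3e
vd[1] mask-off/keep -> 0x32
vd[2] mask-off/keep -> 0x0b
vd[3] mask-off/keep -> 0x14
vd[4] xor(0x8e,0xfd) -> 0x73
vd[5] mask-off/keep -> 0xcb
vd[6] xor(0x06,0x8e) -> 0x88
vd[7] xor(0x77,0x59) -> 0x2e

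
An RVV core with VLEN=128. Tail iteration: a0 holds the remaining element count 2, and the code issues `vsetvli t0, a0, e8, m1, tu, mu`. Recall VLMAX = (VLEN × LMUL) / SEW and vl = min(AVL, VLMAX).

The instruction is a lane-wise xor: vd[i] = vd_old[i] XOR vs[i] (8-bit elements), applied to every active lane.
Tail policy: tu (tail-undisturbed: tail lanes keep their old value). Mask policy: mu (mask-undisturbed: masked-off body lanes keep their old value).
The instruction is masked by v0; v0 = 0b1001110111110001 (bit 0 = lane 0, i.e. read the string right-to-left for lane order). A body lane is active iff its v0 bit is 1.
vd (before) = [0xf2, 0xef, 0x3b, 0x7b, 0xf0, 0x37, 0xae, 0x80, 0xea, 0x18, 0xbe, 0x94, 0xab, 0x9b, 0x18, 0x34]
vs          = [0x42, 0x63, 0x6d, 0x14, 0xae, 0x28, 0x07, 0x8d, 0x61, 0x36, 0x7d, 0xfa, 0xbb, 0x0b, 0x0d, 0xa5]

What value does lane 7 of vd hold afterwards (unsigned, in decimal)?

vd[7] = 128

lanes per group: 128·1/8 = 16
AVL=2 ≤ VLMAX=16, so vl = 2
[0] xor(0xf2,0x42) = 0xb0
[1] mask-off/keep = 0xef
[2] tail/keep = 0x3b
[3] tail/keep = 0x7b
[4] tail/keep = 0xf0
[5] tail/keep = 0x37
[6] tail/keep = 0xae
[7] tail/keep = 0x80
[8] tail/keep = 0xea
[9] tail/keep = 0x18
[10] tail/keep = 0xbe
[11] tail/keep = 0x94
[12] tail/keep = 0xab
[13] tail/keep = 0x9b
[14] tail/keep = 0x18
[15] tail/keep = 0x34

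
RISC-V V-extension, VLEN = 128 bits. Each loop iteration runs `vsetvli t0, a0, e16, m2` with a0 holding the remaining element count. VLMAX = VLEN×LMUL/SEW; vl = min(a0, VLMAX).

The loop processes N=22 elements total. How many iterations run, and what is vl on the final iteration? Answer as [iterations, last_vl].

[iterations, last_vl] = [2, 6]

VLMAX = (128 × 2) / 16 = 16 lanes
22 elements at 16/iter → 2 passes, remainder 6 on the last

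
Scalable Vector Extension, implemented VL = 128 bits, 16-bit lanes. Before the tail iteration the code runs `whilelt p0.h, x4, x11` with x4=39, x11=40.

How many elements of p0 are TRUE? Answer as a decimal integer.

vl = 1

register lanes = 128/16 = 8
whilelt: lane j active iff 39+j < 40 → j < 1 → 1 active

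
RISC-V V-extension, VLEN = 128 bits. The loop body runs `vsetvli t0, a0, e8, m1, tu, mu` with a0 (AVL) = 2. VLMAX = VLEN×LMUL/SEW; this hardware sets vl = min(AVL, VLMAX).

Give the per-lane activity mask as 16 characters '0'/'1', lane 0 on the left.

lanes per group: 128·1/8 = 16
vl ← min(2, 16) = 2
bits (lane 0 leftmost): 1100000000000000

predicate = 1100000000000000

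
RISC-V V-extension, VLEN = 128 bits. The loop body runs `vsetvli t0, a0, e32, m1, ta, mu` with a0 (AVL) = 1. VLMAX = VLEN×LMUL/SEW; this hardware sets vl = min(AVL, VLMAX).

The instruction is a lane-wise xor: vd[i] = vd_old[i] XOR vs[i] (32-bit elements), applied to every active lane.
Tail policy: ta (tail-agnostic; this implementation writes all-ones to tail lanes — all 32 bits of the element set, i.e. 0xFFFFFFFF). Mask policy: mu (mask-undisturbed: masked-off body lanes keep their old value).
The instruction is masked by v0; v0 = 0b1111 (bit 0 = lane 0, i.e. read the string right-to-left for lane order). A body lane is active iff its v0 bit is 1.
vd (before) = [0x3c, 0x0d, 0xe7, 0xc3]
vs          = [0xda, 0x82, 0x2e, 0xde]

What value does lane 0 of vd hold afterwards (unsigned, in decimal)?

vd[0] = 230

lanes per group: 128·1/32 = 4
vl ← min(1, 4) = 1
lane  0: xor(0x3c,0xda) ⇒ 0xe6
lane  1: tail/ones ⇒ 0xffffffff
lane  2: tail/ones ⇒ 0xffffffff
lane  3: tail/ones ⇒ 0xffffffff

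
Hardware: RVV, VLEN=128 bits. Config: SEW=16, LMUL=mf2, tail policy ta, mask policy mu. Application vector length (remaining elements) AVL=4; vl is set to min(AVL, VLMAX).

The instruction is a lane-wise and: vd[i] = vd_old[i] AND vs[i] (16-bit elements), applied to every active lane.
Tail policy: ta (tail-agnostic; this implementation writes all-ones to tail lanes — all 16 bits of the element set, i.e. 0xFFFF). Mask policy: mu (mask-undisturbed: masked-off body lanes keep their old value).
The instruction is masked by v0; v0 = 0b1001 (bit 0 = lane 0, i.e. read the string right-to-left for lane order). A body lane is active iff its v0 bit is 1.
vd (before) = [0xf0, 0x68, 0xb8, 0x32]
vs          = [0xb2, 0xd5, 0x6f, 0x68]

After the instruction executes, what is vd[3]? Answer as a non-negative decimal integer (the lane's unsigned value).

VLMAX = (128 × 1/2) / 16 = 4 lanes
vl = min(AVL, VLMAX) = min(4, 4) = 4
[0] and(0xf0,0xb2) = 0xb0
[1] mask-off/keep = 0x68
[2] mask-off/keep = 0xb8
[3] and(0x32,0x68) = 0x20

vd[3] = 32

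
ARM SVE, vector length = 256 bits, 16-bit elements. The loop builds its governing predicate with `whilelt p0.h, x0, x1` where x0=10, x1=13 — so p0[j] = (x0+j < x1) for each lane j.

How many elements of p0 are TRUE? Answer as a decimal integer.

vl = 3

lane count: 256 div 16 = 16
p0[j] = (10+j < 13); true for j=0..2 → 3 lanes set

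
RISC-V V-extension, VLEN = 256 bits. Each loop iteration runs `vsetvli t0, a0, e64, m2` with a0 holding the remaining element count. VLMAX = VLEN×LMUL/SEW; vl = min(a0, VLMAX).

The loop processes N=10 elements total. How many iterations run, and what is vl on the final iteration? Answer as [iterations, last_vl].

VLMAX = (256 × 2) / 64 = 8 lanes
N=10: ⌈10/8⌉ = 2 iters; last vl = 10 − 1×8 = 2

[iterations, last_vl] = [2, 2]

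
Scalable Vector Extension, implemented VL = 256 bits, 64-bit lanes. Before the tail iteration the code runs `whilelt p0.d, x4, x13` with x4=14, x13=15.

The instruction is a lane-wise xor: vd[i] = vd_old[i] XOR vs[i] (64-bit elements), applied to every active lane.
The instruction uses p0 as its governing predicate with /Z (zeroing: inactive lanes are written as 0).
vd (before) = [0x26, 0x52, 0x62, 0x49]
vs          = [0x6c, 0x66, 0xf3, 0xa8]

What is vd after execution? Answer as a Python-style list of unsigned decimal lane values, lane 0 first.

256-bit reg / 64-bit elem → 4 lanes
active while 14+j < 15, i.e. j ∈ [0,1) capped at 4 ⇒ 1
vd[0] xor(0x26,0x6c) -> 0x4a
vd[1] tail/zero -> 0x00
vd[2] tail/zero -> 0x00
vd[3] tail/zero -> 0x00

vd = [74, 0, 0, 0]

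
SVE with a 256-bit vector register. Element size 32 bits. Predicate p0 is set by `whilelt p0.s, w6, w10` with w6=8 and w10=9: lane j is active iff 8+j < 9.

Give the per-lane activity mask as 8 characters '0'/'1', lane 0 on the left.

register lanes = 256/32 = 8
whilelt: lane j active iff 8+j < 9 → j < 1 → 1 active
bits (lane 0 leftmost): 10000000

predicate = 10000000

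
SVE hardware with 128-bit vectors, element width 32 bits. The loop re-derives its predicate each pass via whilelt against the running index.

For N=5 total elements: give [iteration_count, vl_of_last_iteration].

lane count: 128 div 32 = 4
5 elements at 4/iter → 2 passes, remainder 1 on the last

[iterations, last_vl] = [2, 1]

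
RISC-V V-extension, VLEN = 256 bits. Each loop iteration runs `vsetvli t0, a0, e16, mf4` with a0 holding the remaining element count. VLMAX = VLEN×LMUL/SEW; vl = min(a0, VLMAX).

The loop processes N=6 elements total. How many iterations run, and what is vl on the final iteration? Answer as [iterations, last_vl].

VLMAX = VLEN×LMUL/SEW = 256×1/4/16 = 4
iterations = ceil(6/4) = 2; final-pass vl = 2

[iterations, last_vl] = [2, 2]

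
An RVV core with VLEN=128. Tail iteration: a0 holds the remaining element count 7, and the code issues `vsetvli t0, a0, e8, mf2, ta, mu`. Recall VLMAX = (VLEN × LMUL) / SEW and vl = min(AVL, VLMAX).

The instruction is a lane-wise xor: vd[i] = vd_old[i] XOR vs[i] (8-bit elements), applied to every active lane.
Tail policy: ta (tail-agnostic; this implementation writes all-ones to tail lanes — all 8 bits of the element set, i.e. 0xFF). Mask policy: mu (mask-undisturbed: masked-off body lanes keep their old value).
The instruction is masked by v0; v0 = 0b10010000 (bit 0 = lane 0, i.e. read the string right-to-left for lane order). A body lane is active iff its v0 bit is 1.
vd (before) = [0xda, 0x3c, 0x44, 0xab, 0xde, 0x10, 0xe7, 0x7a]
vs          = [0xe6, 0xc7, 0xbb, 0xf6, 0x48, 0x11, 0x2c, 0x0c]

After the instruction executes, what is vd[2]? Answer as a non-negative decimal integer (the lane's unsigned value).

vd[2] = 68

VLMAX = (128 × 1/2) / 8 = 8 lanes
vl = min(AVL, VLMAX) = min(7, 8) = 7
vd[0] mask-off/keep -> 0xda
vd[1] mask-off/keep -> 0x3c
vd[2] mask-off/keep -> 0x44
vd[3] mask-off/keep -> 0xab
vd[4] xor(0xde,0x48) -> 0x96
vd[5] mask-off/keep -> 0x10
vd[6] mask-off/keep -> 0xe7
vd[7] tail/ones -> 0xff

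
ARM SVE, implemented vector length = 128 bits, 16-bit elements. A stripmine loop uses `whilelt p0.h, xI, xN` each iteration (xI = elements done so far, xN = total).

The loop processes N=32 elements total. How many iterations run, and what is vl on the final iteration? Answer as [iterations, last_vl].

[iterations, last_vl] = [4, 8]

lane count: 128 div 16 = 8
iterations = ceil(32/8) = 4; final-pass vl = 8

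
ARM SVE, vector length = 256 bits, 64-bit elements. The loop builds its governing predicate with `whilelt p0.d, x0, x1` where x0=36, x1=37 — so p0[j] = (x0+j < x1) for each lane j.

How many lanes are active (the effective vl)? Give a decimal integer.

vl = 1

256-bit reg / 64-bit elem → 4 lanes
whilelt: lane j active iff 36+j < 37 → j < 1 → 1 active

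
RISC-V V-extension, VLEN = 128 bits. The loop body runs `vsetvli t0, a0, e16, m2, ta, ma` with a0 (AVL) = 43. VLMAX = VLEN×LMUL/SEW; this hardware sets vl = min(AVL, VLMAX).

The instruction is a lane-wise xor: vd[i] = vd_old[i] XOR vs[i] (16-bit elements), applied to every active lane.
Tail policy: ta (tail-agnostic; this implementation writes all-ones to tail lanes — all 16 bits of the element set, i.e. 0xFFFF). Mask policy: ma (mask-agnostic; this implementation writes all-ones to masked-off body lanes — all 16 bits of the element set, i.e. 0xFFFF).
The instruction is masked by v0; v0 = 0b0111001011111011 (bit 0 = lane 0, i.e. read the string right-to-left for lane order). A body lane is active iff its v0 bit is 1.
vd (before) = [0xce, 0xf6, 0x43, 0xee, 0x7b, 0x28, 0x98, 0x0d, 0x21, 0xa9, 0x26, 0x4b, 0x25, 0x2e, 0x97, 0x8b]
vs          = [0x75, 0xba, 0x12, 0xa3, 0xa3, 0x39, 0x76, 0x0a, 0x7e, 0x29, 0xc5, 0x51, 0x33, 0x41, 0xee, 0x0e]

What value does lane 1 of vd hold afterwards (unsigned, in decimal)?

VLMAX = VLEN×LMUL/SEW = 128×2/16 = 16
AVL=43 > VLMAX=16, so vl = 16
[0] xor(0xce,0x75) = 0xbb
[1] xor(0xf6,0xba) = 0x4c
[2] mask-off/ones = 0xffff
[3] xor(0xee,0xa3) = 0x4d
[4] xor(0x7b,0xa3) = 0xd8
[5] xor(0x28,0x39) = 0x11
[6] xor(0x98,0x76) = 0xee
[7] xor(0x0d,0x0a) = 0x07
[8] mask-off/ones = 0xffff
[9] xor(0xa9,0x29) = 0x80
[10] mask-off/ones = 0xffff
[11] mask-off/ones = 0xffff
[12] xor(0x25,0x33) = 0x16
[13] xor(0x2e,0x41) = 0x6f
[14] xor(0x97,0xee) = 0x79
[15] mask-off/ones = 0xffff

vd[1] = 76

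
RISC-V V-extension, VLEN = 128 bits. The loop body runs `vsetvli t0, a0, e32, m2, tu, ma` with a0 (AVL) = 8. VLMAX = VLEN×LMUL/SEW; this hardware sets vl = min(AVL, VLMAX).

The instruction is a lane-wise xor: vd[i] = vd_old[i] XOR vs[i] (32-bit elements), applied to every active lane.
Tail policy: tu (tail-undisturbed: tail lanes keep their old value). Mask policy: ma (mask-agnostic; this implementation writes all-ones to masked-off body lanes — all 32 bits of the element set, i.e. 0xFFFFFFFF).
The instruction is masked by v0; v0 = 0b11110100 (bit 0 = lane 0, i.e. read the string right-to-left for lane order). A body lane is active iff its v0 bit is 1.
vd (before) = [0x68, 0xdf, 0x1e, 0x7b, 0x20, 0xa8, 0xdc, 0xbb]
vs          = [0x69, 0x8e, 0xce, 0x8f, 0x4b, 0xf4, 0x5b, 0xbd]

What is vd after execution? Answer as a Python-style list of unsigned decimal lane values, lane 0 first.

VLMAX = (128 × 2) / 32 = 8 lanes
vl ← min(8, 8) = 8
  i=0: mask-off/ones → 4294967295
  i=1: mask-off/ones → 4294967295
  i=2: xor(0x1e,0xce) → 208
  i=3: mask-off/ones → 4294967295
  i=4: xor(0x20,0x4b) → 107
  i=5: xor(0xa8,0xf4) → 92
  i=6: xor(0xdc,0x5b) → 135
  i=7: xor(0xbb,0xbd) → 6

vd = [4294967295, 4294967295, 208, 4294967295, 107, 92, 135, 6]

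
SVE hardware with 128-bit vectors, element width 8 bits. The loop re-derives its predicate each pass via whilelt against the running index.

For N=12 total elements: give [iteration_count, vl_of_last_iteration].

[iterations, last_vl] = [1, 12]

128-bit reg / 8-bit elem → 16 lanes
12 elements at 16/iter → 1 passes, remainder 12 on the last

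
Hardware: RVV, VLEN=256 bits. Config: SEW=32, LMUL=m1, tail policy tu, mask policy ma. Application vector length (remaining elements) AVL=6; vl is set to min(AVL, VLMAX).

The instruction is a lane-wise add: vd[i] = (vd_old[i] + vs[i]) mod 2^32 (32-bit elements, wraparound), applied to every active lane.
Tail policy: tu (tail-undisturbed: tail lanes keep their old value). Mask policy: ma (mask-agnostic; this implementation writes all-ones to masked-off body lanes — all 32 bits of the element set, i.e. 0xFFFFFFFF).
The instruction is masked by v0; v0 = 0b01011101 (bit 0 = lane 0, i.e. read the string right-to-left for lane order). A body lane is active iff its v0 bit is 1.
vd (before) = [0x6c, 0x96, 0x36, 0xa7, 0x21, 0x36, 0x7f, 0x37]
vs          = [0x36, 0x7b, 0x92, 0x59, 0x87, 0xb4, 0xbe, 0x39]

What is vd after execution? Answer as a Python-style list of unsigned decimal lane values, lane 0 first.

VLMAX = VLEN×LMUL/SEW = 256×1/32 = 8
vl ← min(6, 8) = 6
lane  0: add(0x6c,0x36) ⇒ 0xa2
lane  1: mask-off/ones ⇒ 0xffffffff
lane  2: add(0x36,0x92) ⇒ 0xc8
lane  3: add(0xa7,0x59) ⇒ 0x100
lane  4: add(0x21,0x87) ⇒ 0xa8
lane  5: mask-off/ones ⇒ 0xffffffff
lane  6: tail/keep ⇒ 0x7f
lane  7: tail/keep ⇒ 0x37

vd = [162, 4294967295, 200, 256, 168, 4294967295, 127, 55]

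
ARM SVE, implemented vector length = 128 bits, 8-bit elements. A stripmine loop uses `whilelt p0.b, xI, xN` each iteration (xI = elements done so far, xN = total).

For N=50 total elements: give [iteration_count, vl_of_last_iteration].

register lanes = 128/8 = 16
iterations = ceil(50/16) = 4; final-pass vl = 2

[iterations, last_vl] = [4, 2]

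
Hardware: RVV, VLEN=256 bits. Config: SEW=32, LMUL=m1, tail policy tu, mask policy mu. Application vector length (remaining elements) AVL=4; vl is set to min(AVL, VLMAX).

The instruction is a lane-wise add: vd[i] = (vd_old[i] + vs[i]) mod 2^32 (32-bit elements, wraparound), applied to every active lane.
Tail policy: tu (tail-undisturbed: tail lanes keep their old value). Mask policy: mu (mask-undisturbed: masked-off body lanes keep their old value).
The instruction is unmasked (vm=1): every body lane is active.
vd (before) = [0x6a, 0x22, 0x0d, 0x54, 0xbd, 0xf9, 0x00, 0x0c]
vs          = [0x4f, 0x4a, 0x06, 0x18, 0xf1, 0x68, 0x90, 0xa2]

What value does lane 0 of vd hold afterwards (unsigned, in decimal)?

vd[0] = 185

VLMAX = VLEN×LMUL/SEW = 256×1/32 = 8
vl ← min(4, 8) = 4
  i=0: add(0x6a,0x4f) → 185
  i=1: add(0x22,0x4a) → 108
  i=2: add(0x0d,0x06) → 19
  i=3: add(0x54,0x18) → 108
  i=4: tail/keep → 189
  i=5: tail/keep → 249
  i=6: tail/keep → 0
  i=7: tail/keep → 12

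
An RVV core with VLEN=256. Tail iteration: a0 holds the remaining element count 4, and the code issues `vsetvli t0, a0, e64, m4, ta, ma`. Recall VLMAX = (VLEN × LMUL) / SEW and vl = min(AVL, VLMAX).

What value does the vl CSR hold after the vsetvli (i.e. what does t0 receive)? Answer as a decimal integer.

lanes per group: 256·4/64 = 16
vl = min(AVL, VLMAX) = min(4, 16) = 4

vl = 4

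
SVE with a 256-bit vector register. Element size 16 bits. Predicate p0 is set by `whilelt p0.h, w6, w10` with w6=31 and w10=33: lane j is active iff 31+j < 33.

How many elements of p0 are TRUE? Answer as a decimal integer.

lane count: 256 div 16 = 16
whilelt: lane j active iff 31+j < 33 → j < 2 → 2 active

vl = 2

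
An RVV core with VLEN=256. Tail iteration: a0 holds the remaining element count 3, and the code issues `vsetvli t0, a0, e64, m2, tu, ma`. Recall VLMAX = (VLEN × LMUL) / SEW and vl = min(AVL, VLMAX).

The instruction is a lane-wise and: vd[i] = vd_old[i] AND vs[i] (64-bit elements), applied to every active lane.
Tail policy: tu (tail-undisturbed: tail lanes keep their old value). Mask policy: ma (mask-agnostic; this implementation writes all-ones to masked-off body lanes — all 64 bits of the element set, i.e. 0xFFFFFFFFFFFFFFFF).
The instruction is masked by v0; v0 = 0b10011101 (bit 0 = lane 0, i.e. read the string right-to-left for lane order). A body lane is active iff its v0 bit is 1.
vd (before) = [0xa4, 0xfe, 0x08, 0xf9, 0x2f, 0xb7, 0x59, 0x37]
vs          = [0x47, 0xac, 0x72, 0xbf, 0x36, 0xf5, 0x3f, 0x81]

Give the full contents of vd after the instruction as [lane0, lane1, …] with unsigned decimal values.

vd = [4, 18446744073709551615, 0, 249, 47, 183, 89, 55]

VLMAX = VLEN×LMUL/SEW = 256×2/64 = 8
vl = min(AVL, VLMAX) = min(3, 8) = 3
vd[0] and(0xa4,0x47) -> 0x04
vd[1] mask-off/ones -> 0xffffffffffffffff
vd[2] and(0x08,0x72) -> 0x00
vd[3] tail/keep -> 0xf9
vd[4] tail/keep -> 0x2f
vd[5] tail/keep -> 0xb7
vd[6] tail/keep -> 0x59
vd[7] tail/keep -> 0x37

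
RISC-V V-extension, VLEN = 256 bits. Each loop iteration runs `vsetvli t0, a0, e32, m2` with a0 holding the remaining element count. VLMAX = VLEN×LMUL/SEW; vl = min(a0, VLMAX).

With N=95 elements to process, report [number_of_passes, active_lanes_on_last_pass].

lanes per group: 256·2/32 = 16
N=95: ⌈95/16⌉ = 6 iters; last vl = 95 − 5×16 = 15

[iterations, last_vl] = [6, 15]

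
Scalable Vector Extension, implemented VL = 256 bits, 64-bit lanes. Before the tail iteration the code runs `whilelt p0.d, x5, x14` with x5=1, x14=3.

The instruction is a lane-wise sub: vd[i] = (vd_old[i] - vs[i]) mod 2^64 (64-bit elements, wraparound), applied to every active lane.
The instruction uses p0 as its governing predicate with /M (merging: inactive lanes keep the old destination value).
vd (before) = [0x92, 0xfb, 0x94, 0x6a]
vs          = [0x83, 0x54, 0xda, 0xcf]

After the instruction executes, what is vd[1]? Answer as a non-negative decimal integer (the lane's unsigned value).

vd[1] = 167

lane count: 256 div 64 = 4
whilelt: lane j active iff 1+j < 3 → j < 2 → 2 active
vd[0] sub(0x92,0x83) -> 0x0f
vd[1] sub(0xfb,0x54) -> 0xa7
vd[2] tail/keep -> 0x94
vd[3] tail/keep -> 0x6a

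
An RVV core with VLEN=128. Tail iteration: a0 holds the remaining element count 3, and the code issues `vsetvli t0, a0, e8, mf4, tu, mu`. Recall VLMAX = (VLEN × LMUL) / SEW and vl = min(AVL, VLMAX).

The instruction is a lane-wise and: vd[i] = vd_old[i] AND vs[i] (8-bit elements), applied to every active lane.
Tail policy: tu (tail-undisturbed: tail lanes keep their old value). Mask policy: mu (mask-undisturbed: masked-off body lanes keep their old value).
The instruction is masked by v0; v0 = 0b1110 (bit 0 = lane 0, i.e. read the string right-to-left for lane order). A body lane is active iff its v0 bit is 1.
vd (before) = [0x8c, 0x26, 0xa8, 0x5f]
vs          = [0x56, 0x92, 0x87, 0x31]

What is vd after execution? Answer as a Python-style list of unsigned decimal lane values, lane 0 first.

VLMAX = (128 × 1/4) / 8 = 4 lanes
vl ← min(3, 4) = 3
[0] mask-off/keep = 0x8c
[1] and(0x26,0x92) = 0x02
[2] and(0xa8,0x87) = 0x80
[3] tail/keep = 0x5f

vd = [140, 2, 128, 95]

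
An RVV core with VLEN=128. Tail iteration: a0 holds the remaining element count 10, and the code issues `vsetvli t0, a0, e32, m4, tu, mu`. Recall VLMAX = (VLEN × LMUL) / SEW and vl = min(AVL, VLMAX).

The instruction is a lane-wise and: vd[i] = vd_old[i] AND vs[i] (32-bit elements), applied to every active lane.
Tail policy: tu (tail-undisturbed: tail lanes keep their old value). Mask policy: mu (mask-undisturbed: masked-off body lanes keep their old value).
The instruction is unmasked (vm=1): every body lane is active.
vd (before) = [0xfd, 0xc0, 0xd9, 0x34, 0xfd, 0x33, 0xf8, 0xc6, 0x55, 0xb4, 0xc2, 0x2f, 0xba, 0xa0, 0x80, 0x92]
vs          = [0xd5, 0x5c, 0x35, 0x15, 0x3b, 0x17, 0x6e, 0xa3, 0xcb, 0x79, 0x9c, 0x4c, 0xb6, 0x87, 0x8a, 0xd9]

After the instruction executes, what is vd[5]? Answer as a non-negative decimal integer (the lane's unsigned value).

VLMAX = VLEN×LMUL/SEW = 128×4/32 = 16
vl ← min(10, 16) = 10
vd[0] and(0xfd,0xd5) -> 0xd5
vd[1] and(0xc0,0x5c) -> 0x40
vd[2] and(0xd9,0x35) -> 0x11
vd[3] and(0x34,0x15) -> 0x14
vd[4] and(0xfd,0x3b) -> 0x39
vd[5] and(0x33,0x17) -> 0x13
vd[6] and(0xf8,0x6e) -> 0x68
vd[7] and(0xc6,0xa3) -> 0x82
vd[8] and(0x55,0xcb) -> 0x41
vd[9] and(0xb4,0x79) -> 0x30
vd[10] tail/keep -> 0xc2
vd[11] tail/keep -> 0x2f
vd[12] tail/keep -> 0xba
vd[13] tail/keep -> 0xa0
vd[14] tail/keep -> 0x80
vd[15] tail/keep -> 0x92

vd[5] = 19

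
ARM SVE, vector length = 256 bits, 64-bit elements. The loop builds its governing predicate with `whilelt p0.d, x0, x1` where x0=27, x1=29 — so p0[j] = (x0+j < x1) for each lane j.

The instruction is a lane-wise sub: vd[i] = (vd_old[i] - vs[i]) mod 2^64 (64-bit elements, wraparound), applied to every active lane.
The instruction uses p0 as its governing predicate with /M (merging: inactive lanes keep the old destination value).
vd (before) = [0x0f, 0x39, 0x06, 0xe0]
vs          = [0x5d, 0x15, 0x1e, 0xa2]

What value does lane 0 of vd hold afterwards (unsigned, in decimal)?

vd[0] = 18446744073709551538

lane count: 256 div 64 = 4
active while 27+j < 29, i.e. j ∈ [0,2) capped at 4 ⇒ 2
vd[0] sub(0x0f,0x5d) -> 0xffffffffffffffb2
vd[1] sub(0x39,0x15) -> 0x24
vd[2] tail/keep -> 0x06
vd[3] tail/keep -> 0xe0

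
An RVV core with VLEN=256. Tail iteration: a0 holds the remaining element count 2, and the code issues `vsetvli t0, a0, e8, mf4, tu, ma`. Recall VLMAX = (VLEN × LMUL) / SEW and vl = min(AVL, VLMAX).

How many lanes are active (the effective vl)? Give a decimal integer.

vl = 2

VLMAX = (256 × 1/4) / 8 = 8 lanes
AVL=2 ≤ VLMAX=8, so vl = 2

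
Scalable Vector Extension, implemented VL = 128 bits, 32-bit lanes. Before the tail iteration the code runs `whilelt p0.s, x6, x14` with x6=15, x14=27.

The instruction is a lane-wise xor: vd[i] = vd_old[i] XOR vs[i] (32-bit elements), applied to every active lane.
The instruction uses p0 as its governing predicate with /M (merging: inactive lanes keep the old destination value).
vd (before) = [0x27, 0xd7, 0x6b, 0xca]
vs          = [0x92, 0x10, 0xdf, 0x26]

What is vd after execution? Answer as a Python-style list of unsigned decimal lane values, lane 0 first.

128-bit reg / 32-bit elem → 4 lanes
p0[j] = (15+j < 27); true for j=0..3 → 4 lanes set
lane  0: xor(0x27,0x92) ⇒ 0xb5
lane  1: xor(0xd7,0x10) ⇒ 0xc7
lane  2: xor(0x6b,0xdf) ⇒ 0xb4
lane  3: xor(0xca,0x26) ⇒ 0xec

vd = [181, 199, 180, 236]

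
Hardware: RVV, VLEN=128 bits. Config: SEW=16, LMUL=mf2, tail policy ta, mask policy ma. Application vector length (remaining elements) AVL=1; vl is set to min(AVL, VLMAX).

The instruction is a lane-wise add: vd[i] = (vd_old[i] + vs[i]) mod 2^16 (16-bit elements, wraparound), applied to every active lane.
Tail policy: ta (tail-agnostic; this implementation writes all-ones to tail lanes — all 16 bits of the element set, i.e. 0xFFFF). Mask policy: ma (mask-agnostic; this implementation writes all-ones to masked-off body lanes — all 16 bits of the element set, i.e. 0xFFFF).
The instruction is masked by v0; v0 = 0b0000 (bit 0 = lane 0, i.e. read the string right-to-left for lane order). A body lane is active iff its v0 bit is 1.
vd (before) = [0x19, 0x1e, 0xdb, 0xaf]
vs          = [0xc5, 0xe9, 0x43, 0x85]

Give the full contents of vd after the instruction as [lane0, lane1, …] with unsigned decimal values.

VLMAX = (128 × 1/2) / 16 = 4 lanes
vl = min(AVL, VLMAX) = min(1, 4) = 1
lane  0: mask-off/ones ⇒ 0xffff
lane  1: tail/ones ⇒ 0xffff
lane  2: tail/ones ⇒ 0xffff
lane  3: tail/ones ⇒ 0xffff

vd = [65535, 65535, 65535, 65535]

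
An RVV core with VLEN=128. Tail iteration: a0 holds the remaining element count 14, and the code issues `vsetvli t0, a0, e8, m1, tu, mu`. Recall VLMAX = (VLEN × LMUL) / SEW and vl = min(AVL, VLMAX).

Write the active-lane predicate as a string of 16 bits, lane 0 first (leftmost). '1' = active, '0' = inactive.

predicate = 1111111111111100

VLMAX = (128 × 1) / 8 = 16 lanes
vl = min(AVL, VLMAX) = min(14, 16) = 14
bits (lane 0 leftmost): 1111111111111100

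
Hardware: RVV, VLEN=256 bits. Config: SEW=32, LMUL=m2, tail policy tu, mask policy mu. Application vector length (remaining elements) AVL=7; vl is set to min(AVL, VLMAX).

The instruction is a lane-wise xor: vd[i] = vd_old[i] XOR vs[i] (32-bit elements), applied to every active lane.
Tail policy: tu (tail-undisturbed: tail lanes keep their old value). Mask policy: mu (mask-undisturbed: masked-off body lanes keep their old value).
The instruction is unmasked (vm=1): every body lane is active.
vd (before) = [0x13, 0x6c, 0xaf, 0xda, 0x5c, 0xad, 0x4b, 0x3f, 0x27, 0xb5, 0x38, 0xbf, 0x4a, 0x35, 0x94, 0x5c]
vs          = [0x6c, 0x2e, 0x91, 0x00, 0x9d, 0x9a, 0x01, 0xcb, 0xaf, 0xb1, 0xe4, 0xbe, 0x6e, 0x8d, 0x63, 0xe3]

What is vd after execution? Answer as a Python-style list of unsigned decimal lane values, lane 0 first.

vd = [127, 66, 62, 218, 193, 55, 74, 63, 39, 181, 56, 191, 74, 53, 148, 92]

VLMAX = VLEN×LMUL/SEW = 256×2/32 = 16
vl ← min(7, 16) = 7
  i=0: xor(0x13,0x6c) → 127
  i=1: xor(0x6c,0x2e) → 66
  i=2: xor(0xaf,0x91) → 62
  i=3: xor(0xda,0x00) → 218
  i=4: xor(0x5c,0x9d) → 193
  i=5: xor(0xad,0x9a) → 55
  i=6: xor(0x4b,0x01) → 74
  i=7: tail/keep → 63
  i=8: tail/keep → 39
  i=9: tail/keep → 181
  i=10: tail/keep → 56
  i=11: tail/keep → 191
  i=12: tail/keep → 74
  i=13: tail/keep → 53
  i=14: tail/keep → 148
  i=15: tail/keep → 92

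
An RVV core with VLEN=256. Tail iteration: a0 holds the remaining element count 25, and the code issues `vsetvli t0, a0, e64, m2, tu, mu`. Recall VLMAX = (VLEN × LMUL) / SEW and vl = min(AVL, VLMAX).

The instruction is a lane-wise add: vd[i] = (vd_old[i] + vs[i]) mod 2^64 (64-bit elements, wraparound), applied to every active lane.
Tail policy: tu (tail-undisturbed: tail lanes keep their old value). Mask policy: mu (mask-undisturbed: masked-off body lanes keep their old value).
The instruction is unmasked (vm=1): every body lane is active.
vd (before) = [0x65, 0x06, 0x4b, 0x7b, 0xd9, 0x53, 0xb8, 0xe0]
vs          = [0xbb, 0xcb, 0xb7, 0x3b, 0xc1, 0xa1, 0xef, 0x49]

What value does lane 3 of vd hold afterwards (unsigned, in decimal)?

lanes per group: 256·2/64 = 8
vl ← min(25, 8) = 8
[0] add(0x65,0xbb) = 0x120
[1] add(0x06,0xcb) = 0xd1
[2] add(0x4b,0xb7) = 0x102
[3] add(0x7b,0x3b) = 0xb6
[4] add(0xd9,0xc1) = 0x19a
[5] add(0x53,0xa1) = 0xf4
[6] add(0xb8,0xef) = 0x1a7
[7] add(0xe0,0x49) = 0x129

vd[3] = 182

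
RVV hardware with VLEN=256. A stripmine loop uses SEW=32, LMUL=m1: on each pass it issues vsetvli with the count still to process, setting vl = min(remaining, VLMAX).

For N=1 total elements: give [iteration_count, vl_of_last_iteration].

VLMAX = (256 × 1) / 32 = 8 lanes
N=1: ⌈1/8⌉ = 1 iters; last vl = 1 − 0×8 = 1

[iterations, last_vl] = [1, 1]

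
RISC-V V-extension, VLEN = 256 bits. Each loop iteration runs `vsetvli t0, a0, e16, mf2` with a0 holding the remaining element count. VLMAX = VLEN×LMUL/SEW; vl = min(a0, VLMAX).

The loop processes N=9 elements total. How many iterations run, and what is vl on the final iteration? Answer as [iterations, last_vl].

VLMAX = VLEN×LMUL/SEW = 256×1/2/16 = 8
9 elements at 8/iter → 2 passes, remainder 1 on the last

[iterations, last_vl] = [2, 1]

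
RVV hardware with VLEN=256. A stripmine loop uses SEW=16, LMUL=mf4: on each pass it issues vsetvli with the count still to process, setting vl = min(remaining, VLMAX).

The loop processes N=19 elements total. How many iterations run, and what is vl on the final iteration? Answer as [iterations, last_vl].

VLMAX = (256 × 1/4) / 16 = 4 lanes
iterations = ceil(19/4) = 5; final-pass vl = 3

[iterations, last_vl] = [5, 3]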